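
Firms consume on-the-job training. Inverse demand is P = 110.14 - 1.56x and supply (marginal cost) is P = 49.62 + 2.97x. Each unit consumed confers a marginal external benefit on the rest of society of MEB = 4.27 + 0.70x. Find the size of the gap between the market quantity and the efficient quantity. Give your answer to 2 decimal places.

Market equilibrium (private): 49.62 + 2.97x = 110.14 - 1.56x → x_m = 13.3598.
Social marginal benefit = demand + MEB = 114.41 - 0.86x.
Set SMB = MC: 114.41 - 0.86x = 49.62 + 2.97x → x* = 16.9164.
Gap = |13.3598 − 16.9164| = 3.5566.

3.56 units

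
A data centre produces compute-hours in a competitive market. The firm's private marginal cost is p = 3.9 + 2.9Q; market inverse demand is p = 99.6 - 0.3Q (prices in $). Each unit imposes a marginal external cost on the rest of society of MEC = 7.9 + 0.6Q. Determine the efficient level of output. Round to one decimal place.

Q* = 23.1

Social marginal cost = private MC + MEC = 11.8 + 3.5Q.
Set SMC = demand: 11.8 + 3.5Q = 99.6 - 0.3Q → Q* = 23.1053.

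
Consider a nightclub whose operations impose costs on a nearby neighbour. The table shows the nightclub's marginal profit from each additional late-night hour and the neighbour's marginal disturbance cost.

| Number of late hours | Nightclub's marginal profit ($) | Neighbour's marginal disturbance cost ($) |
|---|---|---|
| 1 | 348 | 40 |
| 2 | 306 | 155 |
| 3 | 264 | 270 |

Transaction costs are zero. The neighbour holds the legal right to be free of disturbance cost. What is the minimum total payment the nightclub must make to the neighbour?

Efficient level: marginal profit ≥ marginal disturbance cost through level 2, so k* = 2.
With the neighbour holding the right, the nightclub must at least compensate total damage at k*: 40 + 155 = 195.

$195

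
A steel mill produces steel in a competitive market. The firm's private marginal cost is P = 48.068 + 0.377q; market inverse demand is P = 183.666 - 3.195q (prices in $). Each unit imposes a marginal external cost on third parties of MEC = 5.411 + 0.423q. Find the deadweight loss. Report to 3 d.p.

DWL = $57.685

Market equilibrium (private): 48.068 + 0.377q = 183.666 - 3.195q → q_m = 37.9614.
Social marginal cost = private MC + MEC = 53.479 + 0.800q.
Set SMC = demand: 53.479 + 0.800q = 183.666 - 3.195q → q* = 32.5875.
Height of the DWL triangle at q_m is SMC(q_m) − demand(q_m) = MEC(q_m) = 21.4687.
DWL = ½ × 5.3739 × 21.4687 = 57.6853.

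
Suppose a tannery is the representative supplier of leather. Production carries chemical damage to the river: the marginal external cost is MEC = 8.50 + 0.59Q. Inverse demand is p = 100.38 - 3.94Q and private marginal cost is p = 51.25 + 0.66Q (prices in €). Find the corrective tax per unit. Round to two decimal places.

Social marginal cost = private MC + MEC = 59.75 + 1.25Q.
Set SMC = demand: 59.75 + 1.25Q = 100.38 - 3.94Q → Q* = 7.8285.
The Pigouvian tax equals MEC at Q*: 8.50 + 0.59×7.8285 = 13.1188.

tax = €13.12 per unit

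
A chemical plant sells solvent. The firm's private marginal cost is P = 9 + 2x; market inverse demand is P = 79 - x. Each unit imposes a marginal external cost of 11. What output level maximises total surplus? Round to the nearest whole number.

Social marginal cost = private MC + MEC = 20 + 2x.
Set SMC = demand: 20 + 2x = 79 - x → x* = 19.6667.

x* = 20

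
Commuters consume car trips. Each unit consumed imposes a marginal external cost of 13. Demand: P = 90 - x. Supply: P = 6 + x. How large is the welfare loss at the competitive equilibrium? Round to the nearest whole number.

Market equilibrium (private): 6 + x = 90 - x → x_m = 42.0000.
Social marginal benefit = demand − MEC = 77 - x.
Set SMB = MC: 77 - x = 6 + x → x* = 35.5000.
Between x* and x_m the wedge MC − SMB runs linearly from 0 to MEC(x_m), so the loss is a triangle.
DWL = ½ × 6.5000 × 13.0000 = 42.2500.

DWL = 42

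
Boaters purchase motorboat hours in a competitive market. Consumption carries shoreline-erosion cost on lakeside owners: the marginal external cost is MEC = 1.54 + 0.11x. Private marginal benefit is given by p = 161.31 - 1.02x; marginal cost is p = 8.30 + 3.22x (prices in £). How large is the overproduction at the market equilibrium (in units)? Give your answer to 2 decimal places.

Market equilibrium (private): 8.30 + 3.22x = 161.31 - 1.02x → x_m = 36.0873.
Social marginal benefit = demand − MEC = 159.77 - 1.13x.
Set SMB = MC: 159.77 - 1.13x = 8.30 + 3.22x → x* = 34.8207.
Gap = |36.0873 − 34.8207| = 1.2666.

1.27 units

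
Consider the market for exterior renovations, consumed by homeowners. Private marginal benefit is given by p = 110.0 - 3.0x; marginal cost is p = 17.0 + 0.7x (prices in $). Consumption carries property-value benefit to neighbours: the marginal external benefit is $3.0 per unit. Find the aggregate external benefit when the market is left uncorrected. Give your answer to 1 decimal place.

$75.4

Market equilibrium (private): 17.0 + 0.7x = 110.0 - 3.0x → x_m = 25.1351.
Total external benefit = MEB × x_m = 3.0 × 25.1351 = 75.4053.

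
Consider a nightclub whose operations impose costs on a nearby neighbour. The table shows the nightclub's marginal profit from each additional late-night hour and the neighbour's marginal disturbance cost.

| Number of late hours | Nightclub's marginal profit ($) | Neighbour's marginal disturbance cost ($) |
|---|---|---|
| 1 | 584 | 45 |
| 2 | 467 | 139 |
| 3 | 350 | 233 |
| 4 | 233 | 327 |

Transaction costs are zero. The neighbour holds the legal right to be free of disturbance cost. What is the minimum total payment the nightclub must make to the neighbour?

Efficient level: marginal profit ≥ marginal disturbance cost through level 3, so k* = 3.
With the neighbour holding the right, the nightclub must at least compensate total damage at k*: 45 + 139 + 233 = 417.

$417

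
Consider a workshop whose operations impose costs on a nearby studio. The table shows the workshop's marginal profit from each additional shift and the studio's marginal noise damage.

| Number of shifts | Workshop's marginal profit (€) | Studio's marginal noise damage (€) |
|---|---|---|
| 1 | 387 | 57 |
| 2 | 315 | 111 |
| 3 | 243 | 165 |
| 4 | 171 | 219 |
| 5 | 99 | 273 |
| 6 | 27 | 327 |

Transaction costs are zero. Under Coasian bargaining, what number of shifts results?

Bargaining reaches the level where marginal profit last exceeds marginal noise damage.
That holds through level 3 (243 ≥ 165) but not at 4 (171 < 219).

3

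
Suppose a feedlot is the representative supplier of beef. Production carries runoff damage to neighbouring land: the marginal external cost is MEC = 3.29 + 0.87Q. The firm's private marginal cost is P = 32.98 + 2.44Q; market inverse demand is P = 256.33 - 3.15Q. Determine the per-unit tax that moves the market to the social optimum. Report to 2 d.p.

tax = 32.93 per unit

Social marginal cost = private MC + MEC = 36.27 + 3.31Q.
Set SMC = demand: 36.27 + 3.31Q = 256.33 - 3.15Q → Q* = 34.0650.
The Pigouvian tax equals MEC at Q*: 3.29 + 0.87×34.0650 = 32.9266.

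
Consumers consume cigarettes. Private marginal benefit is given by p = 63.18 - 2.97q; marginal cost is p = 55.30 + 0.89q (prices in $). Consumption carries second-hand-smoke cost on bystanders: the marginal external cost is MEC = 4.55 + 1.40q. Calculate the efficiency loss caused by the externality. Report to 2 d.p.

Market equilibrium (private): 55.30 + 0.89q = 63.18 - 2.97q → q_m = 2.0415.
Social marginal benefit = demand − MEC = 58.63 - 4.37q.
Set SMB = MC: 58.63 - 4.37q = 55.30 + 0.89q → q* = 0.6331.
The loss is the area between SMB and MC from q* to q_m; with linear curves that's a triangle of height MEC(q_m).
DWL = ½ × 1.4084 × 7.4080 = 5.2167.

DWL = $5.22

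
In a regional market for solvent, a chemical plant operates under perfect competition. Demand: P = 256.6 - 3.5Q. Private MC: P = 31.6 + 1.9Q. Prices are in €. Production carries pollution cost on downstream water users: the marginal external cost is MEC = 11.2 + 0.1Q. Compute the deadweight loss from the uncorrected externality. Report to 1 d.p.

Market equilibrium (private): 31.6 + 1.9Q = 256.6 - 3.5Q → Q_m = 41.6667.
Social marginal cost = private MC + MEC = 42.8 + 2.0Q.
Set SMC = demand: 42.8 + 2.0Q = 256.6 - 3.5Q → Q* = 38.8727.
The loss is the area between SMC and demand from Q* to Q_m; with linear curves that's a triangle of height MEC(Q_m).
DWL = ½ × 2.7940 × 15.3667 = 21.4673.

DWL = €21.5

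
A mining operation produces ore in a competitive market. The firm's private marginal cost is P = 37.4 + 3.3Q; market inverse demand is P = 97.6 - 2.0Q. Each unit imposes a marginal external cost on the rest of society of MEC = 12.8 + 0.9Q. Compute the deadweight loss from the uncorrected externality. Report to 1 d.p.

DWL = 42.7

Market equilibrium (private): 37.4 + 3.3Q = 97.6 - 2.0Q → Q_m = 11.3585.
Social marginal cost = private MC + MEC = 50.2 + 4.2Q.
Set SMC = demand: 50.2 + 4.2Q = 97.6 - 2.0Q → Q* = 7.6452.
Between Q* and Q_m the wedge SMC − demand runs linearly from 0 to MEC(Q_m), so the loss is a triangle.
DWL = ½ × 3.7133 × 23.0226 = 42.7449.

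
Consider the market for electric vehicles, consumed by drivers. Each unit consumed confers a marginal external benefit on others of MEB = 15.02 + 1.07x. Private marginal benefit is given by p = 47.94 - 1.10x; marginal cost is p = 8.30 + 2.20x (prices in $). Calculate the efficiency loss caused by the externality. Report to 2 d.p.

Market equilibrium (private): 8.30 + 2.20x = 47.94 - 1.10x → x_m = 12.0121.
Social marginal benefit = demand + MEB = 62.96 - 0.03x.
Set SMB = MC: 62.96 - 0.03x = 8.30 + 2.20x → x* = 24.5112.
Height of the DWL triangle at x_m is SMB(x_m) − MC(x_m) = MEB(x_m) = 27.8730.
DWL = ½ × 12.4991 × 27.8730 = 174.1937.

DWL = $174.19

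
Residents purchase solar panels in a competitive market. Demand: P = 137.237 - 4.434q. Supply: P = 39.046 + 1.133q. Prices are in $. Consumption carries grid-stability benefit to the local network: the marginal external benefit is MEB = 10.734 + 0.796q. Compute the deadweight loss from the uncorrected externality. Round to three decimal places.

Market equilibrium (private): 39.046 + 1.133q = 137.237 - 4.434q → q_m = 17.6380.
Social marginal benefit = demand + MEB = 147.971 - 3.638q.
Set SMB = MC: 147.971 - 3.638q = 39.046 + 1.133q → q* = 22.8306.
The loss is the area between SMB and MC from q* to q_m; with linear curves that's a triangle of height MEB(q_m).
DWL = ½ × 5.1926 × 24.7739 = 64.3205.

DWL = $64.320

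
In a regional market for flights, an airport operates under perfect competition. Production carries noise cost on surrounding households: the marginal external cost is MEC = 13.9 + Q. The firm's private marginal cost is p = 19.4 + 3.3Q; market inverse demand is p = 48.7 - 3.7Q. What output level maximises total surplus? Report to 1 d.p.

Social marginal cost = private MC + MEC = 33.3 + 4.3Q.
Set SMC = demand: 33.3 + 4.3Q = 48.7 - 3.7Q → Q* = 1.9250.

Q* = 1.9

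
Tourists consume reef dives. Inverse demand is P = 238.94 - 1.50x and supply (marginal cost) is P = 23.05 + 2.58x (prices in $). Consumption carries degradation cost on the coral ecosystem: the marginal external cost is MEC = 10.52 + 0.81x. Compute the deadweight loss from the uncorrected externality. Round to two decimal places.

Market equilibrium (private): 23.05 + 2.58x = 238.94 - 1.50x → x_m = 52.9142.
Social marginal benefit = demand − MEC = 228.42 - 2.31x.
Set SMB = MC: 228.42 - 2.31x = 23.05 + 2.58x → x* = 41.9980.
Height of the DWL triangle at x_m is MC(x_m) − SMB(x_m) = MEC(x_m) = 53.3805.
DWL = ½ × 10.9162 × 53.3805 = 291.3561.

DWL = $291.36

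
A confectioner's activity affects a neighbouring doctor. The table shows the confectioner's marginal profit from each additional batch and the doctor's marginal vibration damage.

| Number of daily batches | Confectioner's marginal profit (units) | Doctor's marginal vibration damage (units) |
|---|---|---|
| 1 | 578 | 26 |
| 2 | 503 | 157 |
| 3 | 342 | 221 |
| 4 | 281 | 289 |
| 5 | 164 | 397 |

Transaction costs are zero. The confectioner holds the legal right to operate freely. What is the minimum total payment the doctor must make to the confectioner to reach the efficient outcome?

Left alone the confectioner would choose level 5 (marginal profit stays positive).
Efficient level: k* = 3 (marginal profit ≥ marginal vibration damage through 3).
The doctor must at least cover the confectioner's forgone profit from cutting 5→3: 281 + 164 = 445.

445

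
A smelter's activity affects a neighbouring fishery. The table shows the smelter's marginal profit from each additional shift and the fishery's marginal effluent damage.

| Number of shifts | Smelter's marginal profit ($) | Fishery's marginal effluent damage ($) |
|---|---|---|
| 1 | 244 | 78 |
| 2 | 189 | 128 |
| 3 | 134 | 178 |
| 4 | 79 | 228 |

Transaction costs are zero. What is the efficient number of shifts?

Bargaining reaches the level where marginal profit last exceeds marginal effluent damage.
That holds through level 2 (189 ≥ 128) but not at 3 (134 < 178).

2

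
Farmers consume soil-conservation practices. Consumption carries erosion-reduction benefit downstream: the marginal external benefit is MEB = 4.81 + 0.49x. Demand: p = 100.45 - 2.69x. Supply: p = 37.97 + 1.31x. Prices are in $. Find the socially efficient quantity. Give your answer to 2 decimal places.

Social marginal benefit = demand + MEB = 105.26 - 2.20x.
Set SMB = MC: 105.26 - 2.20x = 37.97 + 1.31x → x* = 19.1709.

x* = 19.17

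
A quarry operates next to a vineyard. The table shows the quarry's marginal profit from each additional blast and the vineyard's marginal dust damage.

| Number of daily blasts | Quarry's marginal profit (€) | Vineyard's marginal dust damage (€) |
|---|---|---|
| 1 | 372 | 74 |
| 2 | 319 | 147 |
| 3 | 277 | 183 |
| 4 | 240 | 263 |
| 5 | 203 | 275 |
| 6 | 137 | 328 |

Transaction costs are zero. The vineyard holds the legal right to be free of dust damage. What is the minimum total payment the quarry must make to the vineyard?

€404

Efficient level: marginal profit ≥ marginal dust damage through level 3, so k* = 3.
With the vineyard holding the right, the quarry must at least compensate total damage at k*: 74 + 147 + 183 = 404.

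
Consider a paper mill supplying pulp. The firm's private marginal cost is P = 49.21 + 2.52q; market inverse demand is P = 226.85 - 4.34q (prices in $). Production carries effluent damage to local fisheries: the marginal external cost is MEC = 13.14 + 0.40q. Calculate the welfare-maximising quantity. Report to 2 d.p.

Social marginal cost = private MC + MEC = 62.35 + 2.92q.
Set SMC = demand: 62.35 + 2.92q = 226.85 - 4.34q → q* = 22.6584.

q* = 22.66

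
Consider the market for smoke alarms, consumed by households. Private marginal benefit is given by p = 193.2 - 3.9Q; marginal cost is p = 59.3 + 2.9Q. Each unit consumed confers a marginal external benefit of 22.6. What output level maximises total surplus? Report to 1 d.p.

Social marginal benefit = demand + MEB = 215.8 - 3.9Q.
Set SMB = MC: 215.8 - 3.9Q = 59.3 + 2.9Q → Q* = 23.0147.

Q* = 23.0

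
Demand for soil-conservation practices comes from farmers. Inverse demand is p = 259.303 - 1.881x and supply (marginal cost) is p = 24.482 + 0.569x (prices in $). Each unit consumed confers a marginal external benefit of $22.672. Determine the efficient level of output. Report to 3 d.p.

Social marginal benefit = demand + MEB = 281.975 - 1.881x.
Set SMB = MC: 281.975 - 1.881x = 24.482 + 0.569x → x* = 105.0992.

x* = 105.099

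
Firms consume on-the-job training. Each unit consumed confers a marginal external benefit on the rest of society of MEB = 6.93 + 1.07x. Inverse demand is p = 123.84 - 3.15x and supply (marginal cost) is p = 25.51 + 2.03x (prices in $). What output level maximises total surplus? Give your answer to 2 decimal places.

x* = 25.61

Social marginal benefit = demand + MEB = 130.77 - 2.08x.
Set SMB = MC: 130.77 - 2.08x = 25.51 + 2.03x → x* = 25.6107.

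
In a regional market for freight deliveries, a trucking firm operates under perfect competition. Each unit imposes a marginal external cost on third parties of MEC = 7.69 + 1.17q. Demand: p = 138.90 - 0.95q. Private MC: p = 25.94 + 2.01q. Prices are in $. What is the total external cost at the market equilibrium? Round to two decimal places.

$1145.43

Market equilibrium (private): 25.94 + 2.01q = 138.90 - 0.95q → q_m = 38.1622.
Total external cost = ∫₀^{q_m} (7.69 + 1.17q) dq = 7.69×38.1622 + ½×1.17×38.1622² = 1145.4341.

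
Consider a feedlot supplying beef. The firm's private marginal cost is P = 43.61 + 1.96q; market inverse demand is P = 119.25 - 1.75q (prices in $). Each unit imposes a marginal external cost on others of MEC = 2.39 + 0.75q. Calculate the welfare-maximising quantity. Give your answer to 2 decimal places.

q* = 16.42

Social marginal cost = private MC + MEC = 46.00 + 2.71q.
Set SMC = demand: 46.00 + 2.71q = 119.25 - 1.75q → q* = 16.4238.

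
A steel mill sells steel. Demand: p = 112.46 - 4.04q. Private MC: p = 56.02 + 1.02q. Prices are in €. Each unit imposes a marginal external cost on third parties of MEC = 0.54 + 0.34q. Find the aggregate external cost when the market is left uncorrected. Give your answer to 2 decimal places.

Market equilibrium (private): 56.02 + 1.02q = 112.46 - 4.04q → q_m = 11.1542.
Total external cost = ∫₀^{q_m} (0.54 + 0.34q) dq = 0.54×11.1542 + ½×0.34×11.1542² = 27.1740.

€27.17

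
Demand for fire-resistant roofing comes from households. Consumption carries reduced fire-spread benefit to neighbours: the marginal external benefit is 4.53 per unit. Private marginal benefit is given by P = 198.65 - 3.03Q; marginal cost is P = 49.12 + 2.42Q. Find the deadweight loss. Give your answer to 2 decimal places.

Market equilibrium (private): 49.12 + 2.42Q = 198.65 - 3.03Q → Q_m = 27.4367.
Social marginal benefit = demand + MEB = 203.18 - 3.03Q.
Set SMB = MC: 203.18 - 3.03Q = 49.12 + 2.42Q → Q* = 28.2679.
The loss is the area between SMB and MC from Q* to Q_m; with linear curves that's a triangle of height MEB(Q_m).
DWL = ½ × 0.8312 × 4.5300 = 1.8827.

DWL = 1.88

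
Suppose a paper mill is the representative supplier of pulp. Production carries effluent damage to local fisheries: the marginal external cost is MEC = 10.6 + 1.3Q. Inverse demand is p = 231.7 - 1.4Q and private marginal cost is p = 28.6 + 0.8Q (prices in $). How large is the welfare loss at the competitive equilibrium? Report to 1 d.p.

DWL = $2437.1

Market equilibrium (private): 28.6 + 0.8Q = 231.7 - 1.4Q → Q_m = 92.3182.
Social marginal cost = private MC + MEC = 39.2 + 2.1Q.
Set SMC = demand: 39.2 + 2.1Q = 231.7 - 1.4Q → Q* = 55.0000.
Height of the DWL triangle at Q_m is SMC(Q_m) − demand(Q_m) = MEC(Q_m) = 130.6136.
DWL = ½ × 37.3182 × 130.6136 = 2437.1322.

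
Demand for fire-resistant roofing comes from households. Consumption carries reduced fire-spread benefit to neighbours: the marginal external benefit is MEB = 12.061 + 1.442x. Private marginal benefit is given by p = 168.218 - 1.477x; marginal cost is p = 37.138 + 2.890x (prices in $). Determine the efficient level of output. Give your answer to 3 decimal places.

Social marginal benefit = demand + MEB = 180.279 - 0.035x.
Set SMB = MC: 180.279 - 0.035x = 37.138 + 2.890x → x* = 48.9371.

x* = 48.937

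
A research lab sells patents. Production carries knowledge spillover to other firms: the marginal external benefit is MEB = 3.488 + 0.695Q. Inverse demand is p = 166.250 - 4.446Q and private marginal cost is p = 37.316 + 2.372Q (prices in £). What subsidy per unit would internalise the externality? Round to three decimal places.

subsidy = £18.519 per unit

Social marginal cost = private MC − MEB = 33.828 + 1.677Q.
Set SMC = demand: 33.828 + 1.677Q = 166.250 - 4.446Q → Q* = 21.6270.
The Pigouvian subsidy equals MEB at Q*: 3.488 + 0.695×21.6270 = 18.5188.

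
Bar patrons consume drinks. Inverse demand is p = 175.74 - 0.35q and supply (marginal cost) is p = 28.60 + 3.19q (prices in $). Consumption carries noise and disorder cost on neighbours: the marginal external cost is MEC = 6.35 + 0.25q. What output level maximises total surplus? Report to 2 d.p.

q* = 37.15

Social marginal benefit = demand − MEC = 169.39 - 0.60q.
Set SMB = MC: 169.39 - 0.60q = 28.60 + 3.19q → q* = 37.1478.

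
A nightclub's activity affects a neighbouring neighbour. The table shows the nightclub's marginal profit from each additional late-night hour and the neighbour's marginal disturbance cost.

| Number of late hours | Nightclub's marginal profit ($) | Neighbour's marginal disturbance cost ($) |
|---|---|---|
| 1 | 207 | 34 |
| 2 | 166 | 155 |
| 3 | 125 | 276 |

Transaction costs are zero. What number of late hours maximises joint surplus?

2

Bargaining reaches the level where marginal profit last exceeds marginal disturbance cost.
That holds through level 2 (166 ≥ 155) but not at 3 (125 < 276).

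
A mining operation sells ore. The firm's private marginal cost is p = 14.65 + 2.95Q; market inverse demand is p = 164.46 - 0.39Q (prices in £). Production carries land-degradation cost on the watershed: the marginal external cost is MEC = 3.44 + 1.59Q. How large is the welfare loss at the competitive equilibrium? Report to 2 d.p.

DWL = £566.79

Market equilibrium (private): 14.65 + 2.95Q = 164.46 - 0.39Q → Q_m = 44.8533.
Social marginal cost = private MC + MEC = 18.09 + 4.54Q.
Set SMC = demand: 18.09 + 4.54Q = 164.46 - 0.39Q → Q* = 29.6897.
Height of the DWL triangle at Q_m is SMC(Q_m) − demand(Q_m) = MEC(Q_m) = 74.7567.
DWL = ½ × 15.1636 × 74.7567 = 566.7903.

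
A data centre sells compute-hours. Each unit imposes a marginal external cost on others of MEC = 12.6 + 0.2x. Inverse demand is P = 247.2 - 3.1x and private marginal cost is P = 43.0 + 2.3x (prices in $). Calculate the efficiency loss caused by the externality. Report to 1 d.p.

DWL = $36.3

Market equilibrium (private): 43.0 + 2.3x = 247.2 - 3.1x → x_m = 37.8148.
Social marginal cost = private MC + MEC = 55.6 + 2.5x.
Set SMC = demand: 55.6 + 2.5x = 247.2 - 3.1x → x* = 34.2143.
The loss is the area between SMC and demand from x* to x_m; with linear curves that's a triangle of height MEC(x_m).
DWL = ½ × 3.6005 × 20.1630 = 36.2984.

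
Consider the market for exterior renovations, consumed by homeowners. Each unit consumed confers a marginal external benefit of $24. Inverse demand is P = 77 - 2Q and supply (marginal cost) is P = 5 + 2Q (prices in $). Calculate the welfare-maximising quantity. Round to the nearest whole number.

Q* = 24

Social marginal benefit = demand + MEB = 101 - 2Q.
Set SMB = MC: 101 - 2Q = 5 + 2Q → Q* = 24.0000.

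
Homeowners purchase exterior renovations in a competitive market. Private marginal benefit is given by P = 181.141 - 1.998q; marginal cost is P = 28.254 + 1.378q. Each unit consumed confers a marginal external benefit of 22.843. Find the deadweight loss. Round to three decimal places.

DWL = 77.281

Market equilibrium (private): 28.254 + 1.378q = 181.141 - 1.998q → q_m = 45.2864.
Social marginal benefit = demand + MEB = 203.984 - 1.998q.
Set SMB = MC: 203.984 - 1.998q = 28.254 + 1.378q → q* = 52.0527.
The loss is the area between SMB and MC from q* to q_m; with linear curves that's a triangle of height MEB(q_m).
DWL = ½ × 6.7663 × 22.8430 = 77.2813.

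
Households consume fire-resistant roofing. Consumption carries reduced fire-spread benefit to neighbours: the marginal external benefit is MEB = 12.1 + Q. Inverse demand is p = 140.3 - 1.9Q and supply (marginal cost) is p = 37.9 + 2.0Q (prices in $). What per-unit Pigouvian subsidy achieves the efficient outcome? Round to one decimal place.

subsidy = $51.6 per unit

Social marginal benefit = demand + MEB = 152.4 - 0.9Q.
Set SMB = MC: 152.4 - 0.9Q = 37.9 + 2.0Q → Q* = 39.4828.
The Pigouvian subsidy equals MEB at Q*: 12.1 + 1.0×39.4828 = 51.5828.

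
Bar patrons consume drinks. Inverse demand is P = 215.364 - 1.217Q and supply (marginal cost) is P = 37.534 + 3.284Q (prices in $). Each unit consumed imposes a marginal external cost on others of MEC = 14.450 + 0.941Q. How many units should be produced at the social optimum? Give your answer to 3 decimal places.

Social marginal benefit = demand − MEC = 200.914 - 2.158Q.
Set SMB = MC: 200.914 - 2.158Q = 37.534 + 3.284Q → Q* = 30.0221.

Q* = 30.022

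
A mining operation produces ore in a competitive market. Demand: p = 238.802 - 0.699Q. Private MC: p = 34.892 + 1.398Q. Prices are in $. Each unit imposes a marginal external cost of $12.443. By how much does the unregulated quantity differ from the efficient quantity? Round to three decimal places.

5.934 units

Market equilibrium (private): 34.892 + 1.398Q = 238.802 - 0.699Q → Q_m = 97.2389.
Social marginal cost = private MC + MEC = 47.335 + 1.398Q.
Set SMC = demand: 47.335 + 1.398Q = 238.802 - 0.699Q → Q* = 91.3052.
Gap = |97.2389 − 91.3052| = 5.9337.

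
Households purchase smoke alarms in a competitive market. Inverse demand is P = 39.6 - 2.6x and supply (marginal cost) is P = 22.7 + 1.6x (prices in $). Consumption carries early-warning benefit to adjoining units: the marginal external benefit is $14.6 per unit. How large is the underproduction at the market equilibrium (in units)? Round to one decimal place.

Market equilibrium (private): 22.7 + 1.6x = 39.6 - 2.6x → x_m = 4.0238.
Social marginal benefit = demand + MEB = 54.2 - 2.6x.
Set SMB = MC: 54.2 - 2.6x = 22.7 + 1.6x → x* = 7.5000.
Gap = |4.0238 − 7.5000| = 3.4762.

3.5 units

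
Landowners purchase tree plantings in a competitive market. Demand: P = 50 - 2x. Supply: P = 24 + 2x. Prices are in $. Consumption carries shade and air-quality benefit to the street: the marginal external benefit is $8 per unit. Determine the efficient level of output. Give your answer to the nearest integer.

Social marginal benefit = demand + MEB = 58 - 2x.
Set SMB = MC: 58 - 2x = 24 + 2x → x* = 8.5000.

x* = 9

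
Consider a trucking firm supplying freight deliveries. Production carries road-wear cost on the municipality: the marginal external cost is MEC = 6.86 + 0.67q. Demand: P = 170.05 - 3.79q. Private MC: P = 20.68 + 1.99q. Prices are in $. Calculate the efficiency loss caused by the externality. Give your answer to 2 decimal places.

Market equilibrium (private): 20.68 + 1.99q = 170.05 - 3.79q → q_m = 25.8426.
Social marginal cost = private MC + MEC = 27.54 + 2.66q.
Set SMC = demand: 27.54 + 2.66q = 170.05 - 3.79q → q* = 22.0946.
The loss is the area between SMC and demand from q* to q_m; with linear curves that's a triangle of height MEC(q_m).
DWL = ½ × 3.7480 × 24.1745 = 45.3030.

DWL = $45.30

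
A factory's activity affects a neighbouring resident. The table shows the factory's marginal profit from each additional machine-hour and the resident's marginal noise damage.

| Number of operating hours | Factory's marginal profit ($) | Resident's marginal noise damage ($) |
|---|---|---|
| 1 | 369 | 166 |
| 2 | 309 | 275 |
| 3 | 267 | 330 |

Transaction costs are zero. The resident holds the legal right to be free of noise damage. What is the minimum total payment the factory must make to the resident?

$441

Efficient level: marginal profit ≥ marginal noise damage through level 2, so k* = 2.
With the resident holding the right, the factory must at least compensate total damage at k*: 166 + 275 = 441.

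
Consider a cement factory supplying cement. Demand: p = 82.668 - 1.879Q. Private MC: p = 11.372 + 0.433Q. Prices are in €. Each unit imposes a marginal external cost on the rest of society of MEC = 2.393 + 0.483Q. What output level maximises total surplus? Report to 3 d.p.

Q* = 24.652

Social marginal cost = private MC + MEC = 13.765 + 0.916Q.
Set SMC = demand: 13.765 + 0.916Q = 82.668 - 1.879Q → Q* = 24.6522.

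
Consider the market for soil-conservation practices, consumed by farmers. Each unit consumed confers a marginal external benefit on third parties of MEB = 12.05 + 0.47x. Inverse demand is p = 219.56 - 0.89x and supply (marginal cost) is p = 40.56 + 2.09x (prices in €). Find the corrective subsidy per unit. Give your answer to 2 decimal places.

subsidy = €47.82 per unit

Social marginal benefit = demand + MEB = 231.61 - 0.42x.
Set SMB = MC: 231.61 - 0.42x = 40.56 + 2.09x → x* = 76.1155.
The Pigouvian subsidy equals MEB at x*: 12.05 + 0.47×76.1155 = 47.8243.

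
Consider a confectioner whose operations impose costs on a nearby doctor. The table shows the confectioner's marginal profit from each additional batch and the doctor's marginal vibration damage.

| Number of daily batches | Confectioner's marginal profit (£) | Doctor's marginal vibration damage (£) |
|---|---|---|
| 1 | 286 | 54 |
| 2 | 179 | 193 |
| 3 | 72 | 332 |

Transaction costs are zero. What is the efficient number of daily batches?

Bargaining reaches the level where marginal profit last exceeds marginal vibration damage.
That holds through level 1 (286 ≥ 54) but not at 2 (179 < 193).

1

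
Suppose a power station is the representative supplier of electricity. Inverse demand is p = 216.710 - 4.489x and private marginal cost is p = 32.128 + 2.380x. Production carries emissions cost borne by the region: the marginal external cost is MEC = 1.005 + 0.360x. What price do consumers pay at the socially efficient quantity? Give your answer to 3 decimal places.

P = 102.714

Social marginal cost = private MC + MEC = 33.133 + 2.740x.
Set SMC = demand: 33.133 + 2.740x = 216.710 - 4.489x → x* = 25.3945.
Consumer price on the demand curve at x*: 216.710 − 4.489×25.3945 = 102.7141.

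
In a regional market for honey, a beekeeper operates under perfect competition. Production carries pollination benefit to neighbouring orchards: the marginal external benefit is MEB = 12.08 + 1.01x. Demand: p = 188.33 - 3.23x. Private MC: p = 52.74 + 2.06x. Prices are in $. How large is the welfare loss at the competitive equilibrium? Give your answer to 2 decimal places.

DWL = $168.40

Market equilibrium (private): 52.74 + 2.06x = 188.33 - 3.23x → x_m = 25.6314.
Social marginal cost = private MC − MEB = 40.66 + 1.05x.
Set SMC = demand: 40.66 + 1.05x = 188.33 - 3.23x → x* = 34.5023.
The welfare-loss triangle has base |x_m − x*| and height MEB(x_m) (the vertical gap between SMC and demand is zero at x* and MEB at x_m).
DWL = ½ × 8.8709 × 37.9677 = 168.4038.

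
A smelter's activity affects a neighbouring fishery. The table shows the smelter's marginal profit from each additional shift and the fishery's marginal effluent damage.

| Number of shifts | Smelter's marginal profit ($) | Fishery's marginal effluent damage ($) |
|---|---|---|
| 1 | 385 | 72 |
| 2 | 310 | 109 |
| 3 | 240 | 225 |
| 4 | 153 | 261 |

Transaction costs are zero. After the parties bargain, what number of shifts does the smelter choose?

Bargaining reaches the level where marginal profit last exceeds marginal effluent damage.
That holds through level 3 (240 ≥ 225) but not at 4 (153 < 261).

3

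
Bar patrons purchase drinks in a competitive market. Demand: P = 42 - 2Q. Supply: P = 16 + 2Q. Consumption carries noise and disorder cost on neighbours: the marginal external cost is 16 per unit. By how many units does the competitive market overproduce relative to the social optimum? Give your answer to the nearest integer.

Market equilibrium (private): 16 + 2Q = 42 - 2Q → Q_m = 6.5000.
Social marginal benefit = demand − MEC = 26 - 2Q.
Set SMB = MC: 26 - 2Q = 16 + 2Q → Q* = 2.5000.
Gap = |6.5000 − 2.5000| = 4.0000.

4 units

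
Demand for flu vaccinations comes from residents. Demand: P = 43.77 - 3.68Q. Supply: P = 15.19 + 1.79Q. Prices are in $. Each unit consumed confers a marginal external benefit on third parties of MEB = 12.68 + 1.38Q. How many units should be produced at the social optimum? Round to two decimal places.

Q* = 10.09

Social marginal benefit = demand + MEB = 56.45 - 2.30Q.
Set SMB = MC: 56.45 - 2.30Q = 15.19 + 1.79Q → Q* = 10.0880.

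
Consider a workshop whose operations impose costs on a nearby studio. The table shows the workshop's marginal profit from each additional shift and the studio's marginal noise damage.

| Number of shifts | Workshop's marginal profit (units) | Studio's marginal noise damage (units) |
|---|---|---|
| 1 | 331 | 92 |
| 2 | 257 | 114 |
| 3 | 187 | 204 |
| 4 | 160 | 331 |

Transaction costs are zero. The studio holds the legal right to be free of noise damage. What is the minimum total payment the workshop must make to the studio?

Efficient level: marginal profit ≥ marginal noise damage through level 2, so k* = 2.
With the studio holding the right, the workshop must at least compensate total damage at k*: 92 + 114 = 206.

206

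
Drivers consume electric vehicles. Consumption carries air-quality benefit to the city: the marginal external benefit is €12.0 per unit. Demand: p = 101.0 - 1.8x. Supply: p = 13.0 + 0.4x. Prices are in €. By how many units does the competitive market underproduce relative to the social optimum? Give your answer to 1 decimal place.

Market equilibrium (private): 13.0 + 0.4x = 101.0 - 1.8x → x_m = 40.0000.
Social marginal benefit = demand + MEB = 113.0 - 1.8x.
Set SMB = MC: 113.0 - 1.8x = 13.0 + 0.4x → x* = 45.4545.
Gap = |40.0000 − 45.4545| = 5.4545.

5.5 units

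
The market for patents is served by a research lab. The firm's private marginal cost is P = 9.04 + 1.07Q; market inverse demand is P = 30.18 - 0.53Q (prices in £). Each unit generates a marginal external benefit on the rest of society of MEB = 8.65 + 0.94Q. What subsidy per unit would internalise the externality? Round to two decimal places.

subsidy = £51.08 per unit

Social marginal cost = private MC − MEB = 0.39 + 0.13Q.
Set SMC = demand: 0.39 + 0.13Q = 30.18 - 0.53Q → Q* = 45.1364.
The Pigouvian subsidy equals MEB at Q*: 8.65 + 0.94×45.1364 = 51.0782.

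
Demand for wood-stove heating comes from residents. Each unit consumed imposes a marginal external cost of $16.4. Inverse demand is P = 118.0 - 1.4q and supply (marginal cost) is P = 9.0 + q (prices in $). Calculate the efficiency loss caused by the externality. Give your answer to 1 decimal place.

DWL = $56.0

Market equilibrium (private): 9.0 + q = 118.0 - 1.4q → q_m = 45.4167.
Social marginal benefit = demand − MEC = 101.6 - 1.4q.
Set SMB = MC: 101.6 - 1.4q = 9.0 + q → q* = 38.5833.
The welfare-loss triangle has base |q_m − q*| and height MEC(q_m) (the vertical gap between SMB and MC is zero at q* and MEC at q_m).
DWL = ½ × 6.8334 × 16.4000 = 56.0339.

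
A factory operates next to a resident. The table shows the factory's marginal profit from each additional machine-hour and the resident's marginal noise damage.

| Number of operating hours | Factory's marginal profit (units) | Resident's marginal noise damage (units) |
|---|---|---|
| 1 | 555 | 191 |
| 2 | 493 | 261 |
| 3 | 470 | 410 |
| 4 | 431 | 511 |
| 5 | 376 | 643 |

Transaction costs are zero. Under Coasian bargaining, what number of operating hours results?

Bargaining reaches the level where marginal profit last exceeds marginal noise damage.
That holds through level 3 (470 ≥ 410) but not at 4 (431 < 511).

3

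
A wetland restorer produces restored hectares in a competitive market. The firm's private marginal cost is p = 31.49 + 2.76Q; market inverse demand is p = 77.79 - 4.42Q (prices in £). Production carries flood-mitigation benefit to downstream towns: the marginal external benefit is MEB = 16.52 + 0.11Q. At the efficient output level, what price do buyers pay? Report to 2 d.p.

P = £38.52

Social marginal cost = private MC − MEB = 14.97 + 2.65Q.
Set SMC = demand: 14.97 + 2.65Q = 77.79 - 4.42Q → Q* = 8.8854.
Consumer price on the demand curve at Q*: 77.79 − 4.42×8.8854 = 38.5165.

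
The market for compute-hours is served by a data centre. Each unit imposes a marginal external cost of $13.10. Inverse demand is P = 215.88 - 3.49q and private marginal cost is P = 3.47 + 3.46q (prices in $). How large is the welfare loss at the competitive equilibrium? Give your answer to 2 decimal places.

Market equilibrium (private): 3.47 + 3.46q = 215.88 - 3.49q → q_m = 30.5626.
Social marginal cost = private MC + MEC = 16.57 + 3.46q.
Set SMC = demand: 16.57 + 3.46q = 215.88 - 3.49q → q* = 28.6777.
The welfare-loss triangle has base |q_m − q*| and height MEC(q_m) (the vertical gap between SMC and demand is zero at q* and MEC at q_m).
DWL = ½ × 1.8849 × 13.1000 = 12.3461.

DWL = $12.35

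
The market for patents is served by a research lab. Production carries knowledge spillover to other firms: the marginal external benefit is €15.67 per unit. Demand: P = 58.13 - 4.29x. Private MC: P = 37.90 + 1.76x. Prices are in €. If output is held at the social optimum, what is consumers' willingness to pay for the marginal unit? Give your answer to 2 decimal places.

Social marginal cost = private MC − MEB = 22.23 + 1.76x.
Set SMC = demand: 22.23 + 1.76x = 58.13 - 4.29x → x* = 5.9339.
Consumer price on the demand curve at x*: 58.13 − 4.29×5.9339 = 32.6736.

P = €32.67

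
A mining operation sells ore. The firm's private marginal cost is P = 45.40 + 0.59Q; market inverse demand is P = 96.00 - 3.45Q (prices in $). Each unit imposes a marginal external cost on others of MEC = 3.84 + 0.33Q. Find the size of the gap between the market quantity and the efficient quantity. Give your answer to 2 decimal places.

Market equilibrium (private): 45.40 + 0.59Q = 96.00 - 3.45Q → Q_m = 12.5248.
Social marginal cost = private MC + MEC = 49.24 + 0.92Q.
Set SMC = demand: 49.24 + 0.92Q = 96.00 - 3.45Q → Q* = 10.7002.
Gap = |12.5248 − 10.7002| = 1.8246.

1.82 units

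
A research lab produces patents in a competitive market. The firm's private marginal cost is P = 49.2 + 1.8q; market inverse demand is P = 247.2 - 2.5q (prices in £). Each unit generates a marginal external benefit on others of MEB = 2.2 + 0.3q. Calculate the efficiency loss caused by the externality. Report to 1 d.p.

DWL = £32.1

Market equilibrium (private): 49.2 + 1.8q = 247.2 - 2.5q → q_m = 46.0465.
Social marginal cost = private MC − MEB = 47.0 + 1.5q.
Set SMC = demand: 47.0 + 1.5q = 247.2 - 2.5q → q* = 50.0500.
The welfare-loss triangle has base |q_m − q*| and height MEB(q_m) (the vertical gap between SMC and demand is zero at q* and MEB at q_m).
DWL = ½ × 4.0035 × 16.0140 = 32.0560.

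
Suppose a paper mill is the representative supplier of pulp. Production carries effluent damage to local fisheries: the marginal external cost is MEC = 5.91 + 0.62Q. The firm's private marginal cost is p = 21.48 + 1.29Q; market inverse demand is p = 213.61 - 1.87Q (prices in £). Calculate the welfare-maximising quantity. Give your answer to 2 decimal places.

Social marginal cost = private MC + MEC = 27.39 + 1.91Q.
Set SMC = demand: 27.39 + 1.91Q = 213.61 - 1.87Q → Q* = 49.2646.

Q* = 49.26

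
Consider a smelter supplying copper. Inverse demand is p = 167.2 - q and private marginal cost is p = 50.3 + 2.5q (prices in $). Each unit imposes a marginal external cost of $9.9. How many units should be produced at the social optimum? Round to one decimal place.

q* = 30.6

Social marginal cost = private MC + MEC = 60.2 + 2.5q.
Set SMC = demand: 60.2 + 2.5q = 167.2 - q → q* = 30.5714.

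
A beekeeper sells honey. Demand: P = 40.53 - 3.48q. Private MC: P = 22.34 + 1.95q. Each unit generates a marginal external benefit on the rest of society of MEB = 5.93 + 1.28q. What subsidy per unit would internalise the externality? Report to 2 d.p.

Social marginal cost = private MC − MEB = 16.41 + 0.67q.
Set SMC = demand: 16.41 + 0.67q = 40.53 - 3.48q → q* = 5.8120.
The Pigouvian subsidy equals MEB at q*: 5.93 + 1.28×5.8120 = 13.3694.

subsidy = 13.37 per unit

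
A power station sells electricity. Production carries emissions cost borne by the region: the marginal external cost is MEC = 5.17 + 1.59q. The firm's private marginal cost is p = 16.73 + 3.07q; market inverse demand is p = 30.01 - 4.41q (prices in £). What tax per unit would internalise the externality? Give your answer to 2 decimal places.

tax = £6.59 per unit

Social marginal cost = private MC + MEC = 21.90 + 4.66q.
Set SMC = demand: 21.90 + 4.66q = 30.01 - 4.41q → q* = 0.8942.
The Pigouvian tax equals MEC at q*: 5.17 + 1.59×0.8942 = 6.5918.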